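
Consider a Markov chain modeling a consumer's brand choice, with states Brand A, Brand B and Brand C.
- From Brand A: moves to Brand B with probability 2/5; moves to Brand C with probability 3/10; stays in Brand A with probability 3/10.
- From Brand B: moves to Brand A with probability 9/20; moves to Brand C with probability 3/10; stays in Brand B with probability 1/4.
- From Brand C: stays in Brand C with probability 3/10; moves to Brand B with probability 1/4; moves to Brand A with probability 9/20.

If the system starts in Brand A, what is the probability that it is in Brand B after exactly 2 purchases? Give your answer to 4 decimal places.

0.2950

Sum over the intermediate state after 1 purchase:
P = P(Brand A→Brand A)·P(Brand A→Brand B) + P(Brand A→Brand B)·P(Brand B→Brand B) + P(Brand A→Brand C)·P(Brand C→Brand B)
  = 0.3×0.4 + 0.4×0.25 + 0.3×0.25
  = 0.1200 + 0.1000 + 0.0750 = 0.2950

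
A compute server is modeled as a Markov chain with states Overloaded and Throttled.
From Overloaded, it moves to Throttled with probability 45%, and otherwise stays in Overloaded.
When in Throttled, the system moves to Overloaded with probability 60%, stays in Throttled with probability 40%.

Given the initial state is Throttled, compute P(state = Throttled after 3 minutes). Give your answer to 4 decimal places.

Propagate the distribution vector 3 minutes from Throttled.
After 0 minutes: (0.0000, 1.0000)
After 1 minute: (0.6000, 0.4000)
After 2 minutes: (0.5700, 0.4300)
After 3 minutes: (0.5715, 0.4285)
P(in Throttled after 3 minutes) = 0.4285

0.4285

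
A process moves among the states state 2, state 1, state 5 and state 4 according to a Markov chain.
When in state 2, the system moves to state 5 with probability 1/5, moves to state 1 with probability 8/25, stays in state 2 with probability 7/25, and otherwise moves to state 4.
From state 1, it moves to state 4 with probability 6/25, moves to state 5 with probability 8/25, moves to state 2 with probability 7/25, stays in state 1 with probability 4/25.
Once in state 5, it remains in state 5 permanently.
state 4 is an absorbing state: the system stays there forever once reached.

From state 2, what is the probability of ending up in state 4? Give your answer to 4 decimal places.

0.4752

Let h(s) be the probability of absorption at state 4 starting from transient state s. Then h(state 4) = 1 and h(state 5) = 0. By first-step analysis:
h(state 2) = 0.28·h(state 2) + 0.32·h(state 1) + 0.2·0 + 0.2·1
h(state 1) = 0.28·h(state 2) + 0.16·h(state 1) + 0.32·0 + 0.24·1
Solving: h(state 2) = 0.4752, h(state 1) = 0.4441.
Starting from state 2, the probability is 0.4752.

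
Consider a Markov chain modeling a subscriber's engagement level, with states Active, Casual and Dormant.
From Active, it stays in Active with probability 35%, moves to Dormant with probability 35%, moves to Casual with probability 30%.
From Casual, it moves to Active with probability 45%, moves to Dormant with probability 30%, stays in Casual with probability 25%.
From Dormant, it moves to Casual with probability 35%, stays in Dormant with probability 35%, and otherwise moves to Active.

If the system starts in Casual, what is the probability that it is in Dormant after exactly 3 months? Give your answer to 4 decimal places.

Propagate the distribution vector 3 months from Casual.
After 0 months: (0.0000, 1.0000, 0.0000)
After 1 month: (0.4500, 0.2500, 0.3000)
After 2 months: (0.3600, 0.3025, 0.3375)
After 3 months: (0.3634, 0.3018, 0.3349)
P(in Dormant after 3 months) = 0.3349

0.3349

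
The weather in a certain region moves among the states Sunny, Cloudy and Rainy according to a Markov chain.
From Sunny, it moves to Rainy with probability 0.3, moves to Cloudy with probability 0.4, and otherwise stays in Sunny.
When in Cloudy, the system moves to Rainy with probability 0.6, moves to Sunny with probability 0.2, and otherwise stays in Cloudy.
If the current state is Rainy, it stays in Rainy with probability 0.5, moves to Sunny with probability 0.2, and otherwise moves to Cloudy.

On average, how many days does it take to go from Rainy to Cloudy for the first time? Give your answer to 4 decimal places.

Let t(s) be the expected number of days to first reach Cloudy from state s, with t(Cloudy) = 0. Conditioning on the first day:
t(Sunny) = 1 + 0.3·t(Sunny) + 0.3·t(Rainy)
t(Rainy) = 1 + 0.2·t(Sunny) + 0.5·t(Rainy)
Solving: t(Sunny) = 2.7586, t(Rainy) = 3.1034.
Expected days from Rainy to Cloudy: 3.1034.

3.1034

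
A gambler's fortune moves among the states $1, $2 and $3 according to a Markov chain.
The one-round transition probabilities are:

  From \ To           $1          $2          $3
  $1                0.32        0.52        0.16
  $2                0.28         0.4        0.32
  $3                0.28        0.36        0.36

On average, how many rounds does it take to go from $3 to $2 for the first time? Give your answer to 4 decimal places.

2.4590

Let t(s) be the expected number of rounds to first reach $2 from state s, with t($2) = 0. Conditioning on the first round:
t($1) = 1 + 0.32·t($1) + 0.16·t($3)
t($3) = 1 + 0.28·t($1) + 0.36·t($3)
Solving: t($1) = 2.0492, t($3) = 2.4590.
Expected rounds from $3 to $2: 2.4590.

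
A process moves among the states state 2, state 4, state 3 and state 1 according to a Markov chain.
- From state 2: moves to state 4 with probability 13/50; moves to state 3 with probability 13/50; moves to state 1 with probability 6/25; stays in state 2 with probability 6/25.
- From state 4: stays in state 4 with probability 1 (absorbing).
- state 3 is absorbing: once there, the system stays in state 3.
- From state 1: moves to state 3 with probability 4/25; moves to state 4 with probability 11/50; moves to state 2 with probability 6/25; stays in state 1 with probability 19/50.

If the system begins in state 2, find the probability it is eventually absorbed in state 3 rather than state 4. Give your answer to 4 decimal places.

0.4826

Let h(s) be the probability of absorption at state 3 starting from transient state s. Then h(state 3) = 1 and h(state 4) = 0. By first-step analysis:
h(state 2) = 0.24·h(state 2) + 0.26·0 + 0.26·1 + 0.24·h(state 1)
h(state 1) = 0.24·h(state 2) + 0.22·0 + 0.16·1 + 0.38·h(state 1)
Solving: h(state 2) = 0.4826, h(state 1) = 0.4449.
Starting from state 2, the probability is 0.4826.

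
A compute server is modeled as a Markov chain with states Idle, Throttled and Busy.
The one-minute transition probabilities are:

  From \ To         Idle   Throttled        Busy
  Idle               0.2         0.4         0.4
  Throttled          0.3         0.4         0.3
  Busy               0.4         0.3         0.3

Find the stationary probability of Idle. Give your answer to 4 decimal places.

Let the stationary distribution be π with π = πP and π_1 + π_2 + π_3 = 1.
π_1 = 0.2·π_1 + 0.3·π_2 + 0.4·π_3
π_2 = 0.4·π_1 + 0.4·π_2 + 0.3·π_3
Solving with the normalization constraint gives π = (0.3028, 0.3670, 0.3303).
So the stationary probability of Idle is 0.3028.

0.3028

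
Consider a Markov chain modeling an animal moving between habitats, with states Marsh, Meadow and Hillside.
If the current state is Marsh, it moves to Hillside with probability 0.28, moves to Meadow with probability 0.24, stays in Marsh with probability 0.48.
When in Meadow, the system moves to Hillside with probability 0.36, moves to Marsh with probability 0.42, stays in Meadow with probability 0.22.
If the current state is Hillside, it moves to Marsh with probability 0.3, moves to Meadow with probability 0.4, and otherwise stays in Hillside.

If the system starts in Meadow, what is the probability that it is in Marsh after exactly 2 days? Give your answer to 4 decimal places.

Sum over the intermediate state after 1 day:
P = P(Meadow→Marsh)·P(Marsh→Marsh) + P(Meadow→Meadow)·P(Meadow→Marsh) + P(Meadow→Hillside)·P(Hillside→Marsh)
  = 0.42×0.48 + 0.22×0.42 + 0.36×0.3
  = 0.2016 + 0.0924 + 0.1080 = 0.4020

0.4020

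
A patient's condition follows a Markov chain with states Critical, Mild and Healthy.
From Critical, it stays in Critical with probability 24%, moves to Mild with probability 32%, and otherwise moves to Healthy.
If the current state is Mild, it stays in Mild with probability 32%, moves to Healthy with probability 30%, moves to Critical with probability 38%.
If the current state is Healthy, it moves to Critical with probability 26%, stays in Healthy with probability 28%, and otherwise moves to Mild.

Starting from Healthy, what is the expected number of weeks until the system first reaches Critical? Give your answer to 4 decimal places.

3.2423

Let t(s) be the expected number of weeks to first reach Critical from state s, with t(Critical) = 0. Conditioning on the first week:
t(Mild) = 1 + 0.32·t(Mild) + 0.3·t(Healthy)
t(Healthy) = 1 + 0.46·t(Mild) + 0.28·t(Healthy)
Solving: t(Mild) = 2.9010, t(Healthy) = 3.2423.
Expected weeks from Healthy to Critical: 3.2423.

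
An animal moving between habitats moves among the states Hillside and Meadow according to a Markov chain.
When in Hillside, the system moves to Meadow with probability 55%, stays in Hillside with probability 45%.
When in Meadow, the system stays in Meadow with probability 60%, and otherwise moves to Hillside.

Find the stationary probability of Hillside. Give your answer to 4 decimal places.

0.4211

Let the stationary distribution be π with π = πP and π_1 + π_2 = 1.
π_1 = 0.45·π_1 + 0.4·π_2
Solving with the normalization constraint gives π = (0.4211, 0.5789).
So the stationary probability of Hillside is 0.4211.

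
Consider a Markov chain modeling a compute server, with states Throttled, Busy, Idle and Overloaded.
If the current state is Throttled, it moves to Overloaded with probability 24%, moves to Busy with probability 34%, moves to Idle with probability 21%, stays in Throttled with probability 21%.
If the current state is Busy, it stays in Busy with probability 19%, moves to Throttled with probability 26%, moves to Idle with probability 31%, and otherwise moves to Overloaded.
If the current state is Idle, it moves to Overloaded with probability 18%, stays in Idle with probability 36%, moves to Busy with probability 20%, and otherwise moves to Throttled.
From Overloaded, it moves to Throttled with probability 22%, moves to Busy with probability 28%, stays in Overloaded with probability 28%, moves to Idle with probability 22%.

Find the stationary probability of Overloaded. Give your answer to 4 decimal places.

Let the stationary distribution be π with π = πP and π_1 + π_2 + π_3 + π_4 = 1.
π_1 = 0.21·π_1 + 0.26·π_2 + 0.26·π_3 + 0.22·π_4
π_2 = 0.34·π_1 + 0.19·π_2 + 0.2·π_3 + 0.28·π_4
π_3 = 0.21·π_1 + 0.31·π_2 + 0.36·π_3 + 0.22·π_4
Solving with the normalization constraint gives π = (0.2388, 0.2495, 0.2792, 0.2326).
So the stationary probability of Overloaded is 0.2326.

0.2326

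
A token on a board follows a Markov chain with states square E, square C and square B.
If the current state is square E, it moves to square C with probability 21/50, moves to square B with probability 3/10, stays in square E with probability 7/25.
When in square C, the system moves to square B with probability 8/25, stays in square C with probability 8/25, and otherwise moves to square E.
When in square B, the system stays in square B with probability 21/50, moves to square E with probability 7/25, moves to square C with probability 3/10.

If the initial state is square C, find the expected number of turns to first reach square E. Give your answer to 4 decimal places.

3.0161

Let t(s) be the expected number of turns to first reach square E from state s, with t(square E) = 0. Conditioning on the first turn:
t(square C) = 1 + 0.32·t(square C) + 0.32·t(square B)
t(square B) = 1 + 0.3·t(square C) + 0.42·t(square B)
Solving: t(square C) = 3.0161, t(square B) = 3.2842.
Expected turns from square C to square E: 3.0161.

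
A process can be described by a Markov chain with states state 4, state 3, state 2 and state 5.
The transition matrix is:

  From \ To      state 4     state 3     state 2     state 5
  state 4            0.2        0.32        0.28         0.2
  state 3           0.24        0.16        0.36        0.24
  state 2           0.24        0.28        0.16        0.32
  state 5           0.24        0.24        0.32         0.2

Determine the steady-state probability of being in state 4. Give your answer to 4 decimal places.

0.2308

Let the stationary distribution be π with π = πP and π_1 + π_2 + π_3 + π_4 = 1.
π_1 = 0.2·π_1 + 0.24·π_2 + 0.24·π_3 + 0.24·π_4
π_2 = 0.32·π_1 + 0.16·π_2 + 0.28·π_3 + 0.24·π_4
π_3 = 0.28·π_1 + 0.36·π_2 + 0.16·π_3 + 0.32·π_4
Solving with the normalization constraint gives π = (0.2308, 0.2496, 0.2765, 0.2432).
So the stationary probability of state 4 is 0.2308.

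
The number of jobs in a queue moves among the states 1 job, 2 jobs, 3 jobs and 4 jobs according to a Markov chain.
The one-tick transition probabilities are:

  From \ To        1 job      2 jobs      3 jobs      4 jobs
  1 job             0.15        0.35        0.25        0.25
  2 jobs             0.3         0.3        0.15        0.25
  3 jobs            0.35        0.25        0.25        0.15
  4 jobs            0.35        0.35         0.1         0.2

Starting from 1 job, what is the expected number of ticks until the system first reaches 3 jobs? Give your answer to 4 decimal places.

5.5263

Let t(s) be the expected number of ticks to first reach 3 jobs from state s, with t(3 jobs) = 0. Conditioning on the first tick:
t(1 job) = 1 + 0.15·t(1 job) + 0.35·t(2 jobs) + 0.25·t(4 jobs)
t(2 jobs) = 1 + 0.3·t(1 job) + 0.3·t(2 jobs) + 0.25·t(4 jobs)
t(4 jobs) = 1 + 0.35·t(1 job) + 0.35·t(2 jobs) + 0.2·t(4 jobs)
Solving: t(1 job) = 5.5263, t(2 jobs) = 6.0526, t(4 jobs) = 6.3158.
Expected ticks from 1 job to 3 jobs: 5.5263.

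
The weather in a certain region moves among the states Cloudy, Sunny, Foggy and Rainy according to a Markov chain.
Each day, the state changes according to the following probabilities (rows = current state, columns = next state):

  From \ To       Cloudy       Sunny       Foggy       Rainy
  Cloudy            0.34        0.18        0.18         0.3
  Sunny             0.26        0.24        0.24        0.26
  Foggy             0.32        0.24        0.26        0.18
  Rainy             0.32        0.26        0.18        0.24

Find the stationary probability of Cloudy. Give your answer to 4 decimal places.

Let the stationary distribution be π with π = πP and π_1 + π_2 + π_3 + π_4 = 1.
π_1 = 0.34·π_1 + 0.26·π_2 + 0.32·π_3 + 0.32·π_4
π_2 = 0.18·π_1 + 0.24·π_2 + 0.24·π_3 + 0.26·π_4
π_3 = 0.18·π_1 + 0.24·π_2 + 0.26·π_3 + 0.18·π_4
Solving with the normalization constraint gives π = (0.3127, 0.2263, 0.2104, 0.2507).
So the stationary probability of Cloudy is 0.3127.

0.3127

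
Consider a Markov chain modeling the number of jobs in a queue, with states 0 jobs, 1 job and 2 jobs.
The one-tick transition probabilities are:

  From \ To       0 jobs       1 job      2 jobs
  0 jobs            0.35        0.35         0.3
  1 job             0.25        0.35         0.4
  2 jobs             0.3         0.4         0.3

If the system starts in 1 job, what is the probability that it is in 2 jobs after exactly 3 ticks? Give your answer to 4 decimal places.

0.3370

Propagate the distribution vector 3 ticks from 1 job.
After 0 ticks: (0.0000, 1.0000, 0.0000)
After 1 tick: (0.2500, 0.3500, 0.4000)
After 2 ticks: (0.2950, 0.3700, 0.3350)
After 3 ticks: (0.2963, 0.3668, 0.3370)
P(in 2 jobs after 3 ticks) = 0.3370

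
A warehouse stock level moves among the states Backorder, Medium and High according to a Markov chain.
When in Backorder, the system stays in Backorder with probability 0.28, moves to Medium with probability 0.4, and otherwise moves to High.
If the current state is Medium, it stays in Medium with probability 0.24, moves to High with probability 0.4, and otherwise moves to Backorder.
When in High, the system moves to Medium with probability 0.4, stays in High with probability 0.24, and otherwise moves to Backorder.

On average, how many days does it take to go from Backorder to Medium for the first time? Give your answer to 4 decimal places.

2.5000

Let t(s) be the expected number of days to first reach Medium from state s, with t(Medium) = 0. Conditioning on the first day:
t(Backorder) = 1 + 0.28·t(Backorder) + 0.32·t(High)
t(High) = 1 + 0.36·t(Backorder) + 0.24·t(High)
Solving: t(Backorder) = 2.5000, t(High) = 2.5000.
Expected days from Backorder to Medium: 2.5000.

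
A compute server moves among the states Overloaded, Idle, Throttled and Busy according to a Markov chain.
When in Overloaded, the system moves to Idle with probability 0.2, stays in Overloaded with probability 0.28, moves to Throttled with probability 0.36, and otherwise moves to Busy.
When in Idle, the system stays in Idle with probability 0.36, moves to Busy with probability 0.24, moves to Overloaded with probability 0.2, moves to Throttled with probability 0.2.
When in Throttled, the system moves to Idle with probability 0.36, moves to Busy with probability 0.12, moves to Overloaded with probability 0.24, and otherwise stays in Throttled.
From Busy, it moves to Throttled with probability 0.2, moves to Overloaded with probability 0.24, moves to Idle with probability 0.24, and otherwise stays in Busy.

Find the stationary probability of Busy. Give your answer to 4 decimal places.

Let the stationary distribution be π with π = πP and π_1 + π_2 + π_3 + π_4 = 1.
π_1 = 0.28·π_1 + 0.2·π_2 + 0.24·π_3 + 0.24·π_4
π_2 = 0.2·π_1 + 0.36·π_2 + 0.36·π_3 + 0.24·π_4
π_3 = 0.36·π_1 + 0.2·π_2 + 0.28·π_3 + 0.2·π_4
Solving with the normalization constraint gives π = (0.2376, 0.2972, 0.2587, 0.2065).
So the stationary probability of Busy is 0.2065.

0.2065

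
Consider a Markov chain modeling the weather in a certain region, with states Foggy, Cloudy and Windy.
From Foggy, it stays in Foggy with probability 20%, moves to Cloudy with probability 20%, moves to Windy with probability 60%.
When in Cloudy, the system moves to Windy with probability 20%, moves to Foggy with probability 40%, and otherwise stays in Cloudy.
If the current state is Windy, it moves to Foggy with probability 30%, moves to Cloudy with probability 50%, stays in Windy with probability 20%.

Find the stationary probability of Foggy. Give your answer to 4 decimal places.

0.3065

Let the stationary distribution be π with π = πP and π_1 + π_2 + π_3 = 1.
π_1 = 0.2·π_1 + 0.4·π_2 + 0.3·π_3
π_2 = 0.2·π_1 + 0.4·π_2 + 0.5·π_3
Solving with the normalization constraint gives π = (0.3065, 0.3710, 0.3226).
So the stationary probability of Foggy is 0.3065.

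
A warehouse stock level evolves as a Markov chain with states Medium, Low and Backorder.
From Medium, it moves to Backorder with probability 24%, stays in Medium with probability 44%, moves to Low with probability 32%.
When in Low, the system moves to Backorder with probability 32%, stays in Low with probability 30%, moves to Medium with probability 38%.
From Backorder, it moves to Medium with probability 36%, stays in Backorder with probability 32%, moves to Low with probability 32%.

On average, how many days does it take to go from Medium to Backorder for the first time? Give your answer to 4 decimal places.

3.7722

Let t(s) be the expected number of days to first reach Backorder from state s, with t(Backorder) = 0. Conditioning on the first day:
t(Medium) = 1 + 0.44·t(Medium) + 0.32·t(Low)
t(Low) = 1 + 0.38·t(Medium) + 0.3·t(Low)
Solving: t(Medium) = 3.7722, t(Low) = 3.4763.
Expected days from Medium to Backorder: 3.7722.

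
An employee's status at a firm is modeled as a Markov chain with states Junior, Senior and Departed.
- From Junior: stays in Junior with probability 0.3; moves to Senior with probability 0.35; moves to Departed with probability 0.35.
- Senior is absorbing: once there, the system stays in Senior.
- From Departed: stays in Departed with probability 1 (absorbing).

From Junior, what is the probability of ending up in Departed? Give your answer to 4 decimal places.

0.5000

Let h(s) be the probability of absorption at Departed starting from transient state s. Then h(Departed) = 1 and h(Senior) = 0. By first-step analysis:
h(Junior) = 0.3·h(Junior) + 0.35·0 + 0.35·1
Solving: h(Junior) = 0.5000.
Starting from Junior, the probability is 0.5000.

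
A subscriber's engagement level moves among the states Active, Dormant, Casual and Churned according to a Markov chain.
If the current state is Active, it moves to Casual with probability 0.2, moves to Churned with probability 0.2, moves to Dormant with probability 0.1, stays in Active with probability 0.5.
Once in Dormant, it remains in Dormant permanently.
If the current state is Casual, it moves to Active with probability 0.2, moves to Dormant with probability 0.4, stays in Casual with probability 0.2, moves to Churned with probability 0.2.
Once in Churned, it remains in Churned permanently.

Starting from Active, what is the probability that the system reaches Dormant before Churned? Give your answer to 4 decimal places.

0.4444

Let h(s) be the probability of absorption at Dormant starting from transient state s. Then h(Dormant) = 1 and h(Churned) = 0. By first-step analysis:
h(Active) = 0.5·h(Active) + 0.1·1 + 0.2·h(Casual) + 0.2·0
h(Casual) = 0.2·h(Active) + 0.4·1 + 0.2·h(Casual) + 0.2·0
Solving: h(Active) = 0.4444, h(Casual) = 0.6111.
Starting from Active, the probability is 0.4444.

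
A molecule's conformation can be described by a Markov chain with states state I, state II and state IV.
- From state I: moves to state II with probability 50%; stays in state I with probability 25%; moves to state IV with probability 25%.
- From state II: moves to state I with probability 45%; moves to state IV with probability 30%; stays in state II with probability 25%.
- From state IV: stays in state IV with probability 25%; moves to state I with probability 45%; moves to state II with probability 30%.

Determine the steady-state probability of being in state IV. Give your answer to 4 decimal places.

Let the stationary distribution be π with π = πP and π_1 + π_2 + π_3 = 1.
π_1 = 0.25·π_1 + 0.45·π_2 + 0.45·π_3
π_2 = 0.5·π_1 + 0.25·π_2 + 0.3·π_3
Solving with the normalization constraint gives π = (0.3750, 0.3571, 0.2679).
So the stationary probability of state IV is 0.2679.

0.2679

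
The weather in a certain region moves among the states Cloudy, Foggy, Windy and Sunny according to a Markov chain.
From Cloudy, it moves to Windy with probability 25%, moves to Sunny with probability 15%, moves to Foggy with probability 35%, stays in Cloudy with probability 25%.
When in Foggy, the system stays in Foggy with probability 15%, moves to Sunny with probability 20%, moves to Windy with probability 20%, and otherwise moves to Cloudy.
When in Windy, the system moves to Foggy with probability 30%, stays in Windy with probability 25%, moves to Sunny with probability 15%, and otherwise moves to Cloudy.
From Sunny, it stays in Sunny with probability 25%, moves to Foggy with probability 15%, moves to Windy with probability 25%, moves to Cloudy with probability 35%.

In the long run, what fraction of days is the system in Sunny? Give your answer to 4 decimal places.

Let the stationary distribution be π with π = πP and π_1 + π_2 + π_3 + π_4 = 1.
π_1 = 0.25·π_1 + 0.45·π_2 + 0.3·π_3 + 0.35·π_4
π_2 = 0.35·π_1 + 0.15·π_2 + 0.3·π_3 + 0.15·π_4
π_3 = 0.25·π_1 + 0.2·π_2 + 0.25·π_3 + 0.25·π_4
Solving with the normalization constraint gives π = (0.3303, 0.2517, 0.2374, 0.1806).
So the stationary probability of Sunny is 0.1806.

0.1806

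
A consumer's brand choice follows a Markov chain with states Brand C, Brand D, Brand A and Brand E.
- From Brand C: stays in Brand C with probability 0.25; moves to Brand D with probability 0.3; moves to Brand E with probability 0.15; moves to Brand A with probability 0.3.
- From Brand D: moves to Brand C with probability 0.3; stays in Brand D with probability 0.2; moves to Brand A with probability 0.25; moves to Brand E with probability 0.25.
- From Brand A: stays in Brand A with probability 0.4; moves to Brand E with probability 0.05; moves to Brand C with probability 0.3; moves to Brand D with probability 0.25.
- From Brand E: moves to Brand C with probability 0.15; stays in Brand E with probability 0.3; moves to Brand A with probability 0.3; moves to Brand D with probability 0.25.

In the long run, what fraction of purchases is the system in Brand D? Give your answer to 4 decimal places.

Let the stationary distribution be π with π = πP and π_1 + π_2 + π_3 + π_4 = 1.
π_1 = 0.25·π_1 + 0.3·π_2 + 0.3·π_3 + 0.15·π_4
π_2 = 0.3·π_1 + 0.2·π_2 + 0.25·π_3 + 0.25·π_4
π_3 = 0.3·π_1 + 0.25·π_2 + 0.4·π_3 + 0.3·π_4
Solving with the normalization constraint gives π = (0.2617, 0.2506, 0.3194, 0.1684).
So the stationary probability of Brand D is 0.2506.

0.2506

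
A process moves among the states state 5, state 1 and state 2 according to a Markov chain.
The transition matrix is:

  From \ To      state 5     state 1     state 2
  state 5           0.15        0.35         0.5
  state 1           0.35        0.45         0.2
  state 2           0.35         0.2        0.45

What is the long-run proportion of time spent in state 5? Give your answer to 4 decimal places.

Let the stationary distribution be π with π = πP and π_1 + π_2 + π_3 = 1.
π_1 = 0.15·π_1 + 0.35·π_2 + 0.35·π_3
π_2 = 0.35·π_1 + 0.45·π_2 + 0.2·π_3
Solving with the normalization constraint gives π = (0.2917, 0.3250, 0.3833).
So the stationary probability of state 5 is 0.2917.

0.2917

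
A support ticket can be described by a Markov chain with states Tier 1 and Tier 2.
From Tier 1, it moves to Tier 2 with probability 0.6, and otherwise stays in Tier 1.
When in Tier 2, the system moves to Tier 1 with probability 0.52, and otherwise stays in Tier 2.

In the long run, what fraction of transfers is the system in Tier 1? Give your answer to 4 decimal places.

Let the stationary distribution be π with π = πP and π_1 + π_2 = 1.
π_1 = 0.4·π_1 + 0.52·π_2
Solving with the normalization constraint gives π = (0.4643, 0.5357).
So the stationary probability of Tier 1 is 0.4643.

0.4643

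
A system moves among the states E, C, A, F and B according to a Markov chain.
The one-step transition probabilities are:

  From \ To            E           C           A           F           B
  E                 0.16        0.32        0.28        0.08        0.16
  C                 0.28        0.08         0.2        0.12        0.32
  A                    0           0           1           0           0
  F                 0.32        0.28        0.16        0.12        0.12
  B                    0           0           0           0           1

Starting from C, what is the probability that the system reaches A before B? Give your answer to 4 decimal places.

0.4562

Let h(s) be the probability of absorption at A starting from transient state s. Then h(A) = 1 and h(B) = 0. By first-step analysis:
h(E) = 0.16·h(E) + 0.32·h(C) + 0.28·1 + 0.08·h(F) + 0.16·0
h(C) = 0.28·h(E) + 0.08·h(C) + 0.2·1 + 0.12·h(F) + 0.32·0
h(F) = 0.32·h(E) + 0.28·h(C) + 0.16·1 + 0.12·h(F) + 0.12·0
Solving: h(E) = 0.5576, h(C) = 0.4562, h(F) = 0.5297.
Starting from C, the probability is 0.4562.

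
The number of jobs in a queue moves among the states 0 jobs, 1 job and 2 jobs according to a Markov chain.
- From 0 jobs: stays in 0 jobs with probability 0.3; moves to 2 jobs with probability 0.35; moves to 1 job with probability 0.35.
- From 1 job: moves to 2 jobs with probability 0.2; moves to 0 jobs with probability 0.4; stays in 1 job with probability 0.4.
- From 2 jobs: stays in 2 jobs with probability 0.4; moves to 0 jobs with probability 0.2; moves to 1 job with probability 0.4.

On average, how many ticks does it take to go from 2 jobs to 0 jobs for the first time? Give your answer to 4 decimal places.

3.5714

Let t(s) be the expected number of ticks to first reach 0 jobs from state s, with t(0 jobs) = 0. Conditioning on the first tick:
t(1 job) = 1 + 0.4·t(1 job) + 0.2·t(2 jobs)
t(2 jobs) = 1 + 0.4·t(1 job) + 0.4·t(2 jobs)
Solving: t(1 job) = 2.8571, t(2 jobs) = 3.5714.
Expected ticks from 2 jobs to 0 jobs: 3.5714.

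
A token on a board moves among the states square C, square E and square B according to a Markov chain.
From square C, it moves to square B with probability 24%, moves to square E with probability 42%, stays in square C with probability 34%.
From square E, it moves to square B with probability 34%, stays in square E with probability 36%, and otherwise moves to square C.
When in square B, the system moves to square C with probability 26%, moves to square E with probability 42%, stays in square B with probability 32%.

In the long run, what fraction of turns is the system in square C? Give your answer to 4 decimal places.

Let the stationary distribution be π with π = πP and π_1 + π_2 + π_3 = 1.
π_1 = 0.34·π_1 + 0.3·π_2 + 0.26·π_3
π_2 = 0.42·π_1 + 0.36·π_2 + 0.42·π_3
Solving with the normalization constraint gives π = (0.2998, 0.3962, 0.3039).
So the stationary probability of square C is 0.2998.

0.2998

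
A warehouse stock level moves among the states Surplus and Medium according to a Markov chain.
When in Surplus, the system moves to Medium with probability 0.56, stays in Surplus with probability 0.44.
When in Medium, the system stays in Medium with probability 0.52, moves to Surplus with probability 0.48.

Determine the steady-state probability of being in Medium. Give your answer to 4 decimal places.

0.5385

Let the stationary distribution be π with π = πP and π_1 + π_2 = 1.
π_1 = 0.44·π_1 + 0.48·π_2
Solving with the normalization constraint gives π = (0.4615, 0.5385).
So the stationary probability of Medium is 0.5385.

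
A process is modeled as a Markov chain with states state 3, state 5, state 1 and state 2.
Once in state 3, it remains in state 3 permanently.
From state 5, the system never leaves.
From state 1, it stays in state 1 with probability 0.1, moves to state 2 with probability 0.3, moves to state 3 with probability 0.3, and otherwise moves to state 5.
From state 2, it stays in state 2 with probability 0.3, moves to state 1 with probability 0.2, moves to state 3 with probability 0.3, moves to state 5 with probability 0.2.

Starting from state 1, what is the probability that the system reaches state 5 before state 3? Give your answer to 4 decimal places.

0.4737

Let h(s) be the probability of absorption at state 5 starting from transient state s. Then h(state 5) = 1 and h(state 3) = 0. By first-step analysis:
h(state 1) = 0.3·0 + 0.3·1 + 0.1·h(state 1) + 0.3·h(state 2)
h(state 2) = 0.3·0 + 0.2·1 + 0.2·h(state 1) + 0.3·h(state 2)
Solving: h(state 1) = 0.4737, h(state 2) = 0.4211.
Starting from state 1, the probability is 0.4737.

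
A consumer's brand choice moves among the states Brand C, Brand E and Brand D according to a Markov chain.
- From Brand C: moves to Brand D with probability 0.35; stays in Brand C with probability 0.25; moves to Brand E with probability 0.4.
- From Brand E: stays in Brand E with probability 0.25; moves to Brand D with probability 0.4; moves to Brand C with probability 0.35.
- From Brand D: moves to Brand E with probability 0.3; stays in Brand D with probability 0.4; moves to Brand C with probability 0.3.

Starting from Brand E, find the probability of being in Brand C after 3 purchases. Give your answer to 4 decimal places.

Propagate the distribution vector 3 purchases from Brand E.
After 0 purchases: (0.0000, 1.0000, 0.0000)
After 1 purchase: (0.3500, 0.2500, 0.4000)
After 2 purchases: (0.2950, 0.3225, 0.3825)
After 3 purchases: (0.3014, 0.3134, 0.3853)
P(in Brand C after 3 purchases) = 0.3014

0.3014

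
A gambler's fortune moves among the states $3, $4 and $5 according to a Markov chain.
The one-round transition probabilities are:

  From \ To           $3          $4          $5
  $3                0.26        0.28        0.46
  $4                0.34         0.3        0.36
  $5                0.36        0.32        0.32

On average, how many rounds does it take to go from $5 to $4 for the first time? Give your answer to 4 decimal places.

Let t(s) be the expected number of rounds to first reach $4 from state s, with t($4) = 0. Conditioning on the first round:
t($3) = 1 + 0.26·t($3) + 0.46·t($5)
t($5) = 1 + 0.36·t($3) + 0.32·t($5)
Solving: t($3) = 3.3768, t($5) = 3.2583.
Expected rounds from $5 to $4: 3.2583.

3.2583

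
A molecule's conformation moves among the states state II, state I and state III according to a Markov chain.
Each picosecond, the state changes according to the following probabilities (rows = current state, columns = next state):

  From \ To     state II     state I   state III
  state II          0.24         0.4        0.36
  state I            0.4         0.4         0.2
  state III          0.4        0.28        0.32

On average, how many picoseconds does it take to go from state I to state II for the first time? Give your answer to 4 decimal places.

Let t(s) be the expected number of picoseconds to first reach state II from state s, with t(state II) = 0. Conditioning on the first picosecond:
t(state I) = 1 + 0.4·t(state I) + 0.2·t(state III)
t(state III) = 1 + 0.28·t(state I) + 0.32·t(state III)
Solving: t(state I) = 2.5000, t(state III) = 2.5000.
Expected picoseconds from state I to state II: 2.5000.

2.5000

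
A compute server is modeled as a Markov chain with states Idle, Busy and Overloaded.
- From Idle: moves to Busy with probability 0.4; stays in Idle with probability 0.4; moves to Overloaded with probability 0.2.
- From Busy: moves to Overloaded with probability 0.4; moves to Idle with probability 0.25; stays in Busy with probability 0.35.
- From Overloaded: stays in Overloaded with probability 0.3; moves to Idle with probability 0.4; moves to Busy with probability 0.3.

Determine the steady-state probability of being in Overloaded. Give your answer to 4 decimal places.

0.3005

Let the stationary distribution be π with π = πP and π_1 + π_2 + π_3 = 1.
π_1 = 0.4·π_1 + 0.25·π_2 + 0.4·π_3
π_2 = 0.4·π_1 + 0.35·π_2 + 0.3·π_3
Solving with the normalization constraint gives π = (0.3472, 0.3523, 0.3005).
So the stationary probability of Overloaded is 0.3005.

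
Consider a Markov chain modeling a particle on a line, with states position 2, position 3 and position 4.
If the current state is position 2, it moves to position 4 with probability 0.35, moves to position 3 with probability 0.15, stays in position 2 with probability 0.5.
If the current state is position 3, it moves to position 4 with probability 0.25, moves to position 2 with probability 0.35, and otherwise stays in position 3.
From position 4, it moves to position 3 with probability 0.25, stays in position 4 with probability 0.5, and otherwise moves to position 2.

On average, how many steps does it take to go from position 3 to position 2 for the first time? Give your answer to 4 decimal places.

3.1579

Let t(s) be the expected number of steps to first reach position 2 from state s, with t(position 2) = 0. Conditioning on the first step:
t(position 3) = 1 + 0.4·t(position 3) + 0.25·t(position 4)
t(position 4) = 1 + 0.25·t(position 3) + 0.5·t(position 4)
Solving: t(position 3) = 3.1579, t(position 4) = 3.5789.
Expected steps from position 3 to position 2: 3.1579.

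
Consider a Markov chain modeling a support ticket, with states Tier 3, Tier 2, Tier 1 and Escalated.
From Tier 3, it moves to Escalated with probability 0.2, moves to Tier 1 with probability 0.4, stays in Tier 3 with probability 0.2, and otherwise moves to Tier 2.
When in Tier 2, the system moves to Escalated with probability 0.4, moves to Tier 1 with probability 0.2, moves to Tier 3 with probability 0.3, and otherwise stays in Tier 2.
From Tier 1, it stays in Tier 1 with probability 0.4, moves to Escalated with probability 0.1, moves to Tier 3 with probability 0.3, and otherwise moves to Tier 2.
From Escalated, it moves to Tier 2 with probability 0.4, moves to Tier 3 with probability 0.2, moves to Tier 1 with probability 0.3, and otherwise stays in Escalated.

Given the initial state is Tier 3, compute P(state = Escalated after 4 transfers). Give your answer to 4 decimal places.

Propagate the distribution vector 4 transfers from Tier 3.
After 0 transfers: (1.0000, 0.0000, 0.0000, 0.0000)
After 1 transfer: (0.2000, 0.2000, 0.4000, 0.2000)
After 2 transfers: (0.2600, 0.2200, 0.3400, 0.1800)
After 3 transfers: (0.2560, 0.2140, 0.3380, 0.1920)
After 4 transfers: (0.2552, 0.2170, 0.3380, 0.1898)
P(in Escalated after 4 transfers) = 0.1898

0.1898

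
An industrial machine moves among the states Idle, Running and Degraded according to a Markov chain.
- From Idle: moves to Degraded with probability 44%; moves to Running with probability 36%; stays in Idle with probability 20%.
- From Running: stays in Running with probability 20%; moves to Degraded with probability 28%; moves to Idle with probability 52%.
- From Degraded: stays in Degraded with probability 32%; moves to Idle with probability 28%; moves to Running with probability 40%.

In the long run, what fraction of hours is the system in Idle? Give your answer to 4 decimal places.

0.3309

Let the stationary distribution be π with π = πP and π_1 + π_2 + π_3 = 1.
π_1 = 0.2·π_1 + 0.52·π_2 + 0.28·π_3
π_2 = 0.36·π_1 + 0.2·π_2 + 0.4·π_3
Solving with the normalization constraint gives π = (0.3309, 0.3223, 0.3468).
So the stationary probability of Idle is 0.3309.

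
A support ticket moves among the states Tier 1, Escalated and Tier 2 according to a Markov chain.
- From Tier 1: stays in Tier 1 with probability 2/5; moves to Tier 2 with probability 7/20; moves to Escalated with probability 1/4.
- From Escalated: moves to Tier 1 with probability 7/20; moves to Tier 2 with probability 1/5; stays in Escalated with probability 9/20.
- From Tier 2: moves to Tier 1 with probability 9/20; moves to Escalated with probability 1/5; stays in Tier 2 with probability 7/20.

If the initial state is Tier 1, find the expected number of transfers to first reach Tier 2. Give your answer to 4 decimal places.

Let t(s) be the expected number of transfers to first reach Tier 2 from state s, with t(Tier 2) = 0. Conditioning on the first transfer:
t(Tier 1) = 1 + 0.4·t(Tier 1) + 0.25·t(Escalated)
t(Escalated) = 1 + 0.35·t(Tier 1) + 0.45·t(Escalated)
Solving: t(Tier 1) = 3.2990, t(Escalated) = 3.9175.
Expected transfers from Tier 1 to Tier 2: 3.2990.

3.2990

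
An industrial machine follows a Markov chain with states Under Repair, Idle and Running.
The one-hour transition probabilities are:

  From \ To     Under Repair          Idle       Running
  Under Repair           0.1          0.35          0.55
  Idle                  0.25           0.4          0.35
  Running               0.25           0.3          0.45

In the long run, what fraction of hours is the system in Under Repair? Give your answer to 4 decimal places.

0.2174

Let the stationary distribution be π with π = πP and π_1 + π_2 + π_3 = 1.
π_1 = 0.1·π_1 + 0.25·π_2 + 0.25·π_3
π_2 = 0.35·π_1 + 0.4·π_2 + 0.3·π_3
Solving with the normalization constraint gives π = (0.2174, 0.3454, 0.4372).
So the stationary probability of Under Repair is 0.2174.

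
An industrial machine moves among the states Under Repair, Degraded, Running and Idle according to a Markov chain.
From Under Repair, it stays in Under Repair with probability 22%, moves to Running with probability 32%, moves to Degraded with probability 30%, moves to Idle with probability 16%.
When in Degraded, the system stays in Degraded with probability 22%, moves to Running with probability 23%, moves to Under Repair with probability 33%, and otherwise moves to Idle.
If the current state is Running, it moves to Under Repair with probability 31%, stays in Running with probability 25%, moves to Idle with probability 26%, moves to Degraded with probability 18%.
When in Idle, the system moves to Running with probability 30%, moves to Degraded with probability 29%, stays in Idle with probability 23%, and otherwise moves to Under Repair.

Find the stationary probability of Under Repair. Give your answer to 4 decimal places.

Let the stationary distribution be π with π = πP and π_1 + π_2 + π_3 + π_4 = 1.
π_1 = 0.22·π_1 + 0.33·π_2 + 0.31·π_3 + 0.18·π_4
π_2 = 0.3·π_1 + 0.22·π_2 + 0.18·π_3 + 0.29·π_4
π_3 = 0.32·π_1 + 0.23·π_2 + 0.25·π_3 + 0.3·π_4
Solving with the normalization constraint gives π = (0.2630, 0.2453, 0.2744, 0.2174).
So the stationary probability of Under Repair is 0.2630.

0.2630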